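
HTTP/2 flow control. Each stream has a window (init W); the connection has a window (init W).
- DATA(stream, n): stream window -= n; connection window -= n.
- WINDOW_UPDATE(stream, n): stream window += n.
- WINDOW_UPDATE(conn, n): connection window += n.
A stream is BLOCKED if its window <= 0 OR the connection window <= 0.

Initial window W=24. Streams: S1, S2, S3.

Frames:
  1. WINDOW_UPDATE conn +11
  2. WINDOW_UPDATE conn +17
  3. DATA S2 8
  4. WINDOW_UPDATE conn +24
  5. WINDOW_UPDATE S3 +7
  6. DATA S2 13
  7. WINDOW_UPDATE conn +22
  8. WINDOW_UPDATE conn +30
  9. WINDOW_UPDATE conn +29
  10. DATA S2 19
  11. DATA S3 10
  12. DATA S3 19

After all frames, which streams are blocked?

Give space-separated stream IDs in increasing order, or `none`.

Op 1: conn=35 S1=24 S2=24 S3=24 blocked=[]
Op 2: conn=52 S1=24 S2=24 S3=24 blocked=[]
Op 3: conn=44 S1=24 S2=16 S3=24 blocked=[]
Op 4: conn=68 S1=24 S2=16 S3=24 blocked=[]
Op 5: conn=68 S1=24 S2=16 S3=31 blocked=[]
Op 6: conn=55 S1=24 S2=3 S3=31 blocked=[]
Op 7: conn=77 S1=24 S2=3 S3=31 blocked=[]
Op 8: conn=107 S1=24 S2=3 S3=31 blocked=[]
Op 9: conn=136 S1=24 S2=3 S3=31 blocked=[]
Op 10: conn=117 S1=24 S2=-16 S3=31 blocked=[2]
Op 11: conn=107 S1=24 S2=-16 S3=21 blocked=[2]
Op 12: conn=88 S1=24 S2=-16 S3=2 blocked=[2]

Answer: S2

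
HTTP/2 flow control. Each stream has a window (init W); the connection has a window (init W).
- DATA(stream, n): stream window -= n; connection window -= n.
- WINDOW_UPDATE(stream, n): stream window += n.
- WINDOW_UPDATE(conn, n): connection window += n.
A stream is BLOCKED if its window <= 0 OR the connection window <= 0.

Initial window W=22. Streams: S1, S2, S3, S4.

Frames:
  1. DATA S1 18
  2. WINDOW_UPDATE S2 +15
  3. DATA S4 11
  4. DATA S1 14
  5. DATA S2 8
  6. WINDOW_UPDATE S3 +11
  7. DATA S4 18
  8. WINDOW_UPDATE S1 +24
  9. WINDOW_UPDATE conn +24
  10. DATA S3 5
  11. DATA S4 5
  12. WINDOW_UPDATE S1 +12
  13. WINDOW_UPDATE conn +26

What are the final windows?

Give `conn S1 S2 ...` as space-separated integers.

Answer: -7 26 29 28 -12

Derivation:
Op 1: conn=4 S1=4 S2=22 S3=22 S4=22 blocked=[]
Op 2: conn=4 S1=4 S2=37 S3=22 S4=22 blocked=[]
Op 3: conn=-7 S1=4 S2=37 S3=22 S4=11 blocked=[1, 2, 3, 4]
Op 4: conn=-21 S1=-10 S2=37 S3=22 S4=11 blocked=[1, 2, 3, 4]
Op 5: conn=-29 S1=-10 S2=29 S3=22 S4=11 blocked=[1, 2, 3, 4]
Op 6: conn=-29 S1=-10 S2=29 S3=33 S4=11 blocked=[1, 2, 3, 4]
Op 7: conn=-47 S1=-10 S2=29 S3=33 S4=-7 blocked=[1, 2, 3, 4]
Op 8: conn=-47 S1=14 S2=29 S3=33 S4=-7 blocked=[1, 2, 3, 4]
Op 9: conn=-23 S1=14 S2=29 S3=33 S4=-7 blocked=[1, 2, 3, 4]
Op 10: conn=-28 S1=14 S2=29 S3=28 S4=-7 blocked=[1, 2, 3, 4]
Op 11: conn=-33 S1=14 S2=29 S3=28 S4=-12 blocked=[1, 2, 3, 4]
Op 12: conn=-33 S1=26 S2=29 S3=28 S4=-12 blocked=[1, 2, 3, 4]
Op 13: conn=-7 S1=26 S2=29 S3=28 S4=-12 blocked=[1, 2, 3, 4]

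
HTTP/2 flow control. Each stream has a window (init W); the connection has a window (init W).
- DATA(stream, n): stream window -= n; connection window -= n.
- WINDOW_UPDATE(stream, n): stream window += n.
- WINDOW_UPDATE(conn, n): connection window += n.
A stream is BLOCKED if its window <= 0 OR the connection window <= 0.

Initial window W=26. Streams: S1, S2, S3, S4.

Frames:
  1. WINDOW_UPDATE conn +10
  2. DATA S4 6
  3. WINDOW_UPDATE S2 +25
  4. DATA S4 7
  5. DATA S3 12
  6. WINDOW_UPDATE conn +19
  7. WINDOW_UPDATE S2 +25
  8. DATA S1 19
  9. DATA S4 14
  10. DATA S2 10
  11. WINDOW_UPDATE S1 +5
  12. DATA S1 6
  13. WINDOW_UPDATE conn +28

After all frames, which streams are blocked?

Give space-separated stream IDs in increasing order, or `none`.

Answer: S4

Derivation:
Op 1: conn=36 S1=26 S2=26 S3=26 S4=26 blocked=[]
Op 2: conn=30 S1=26 S2=26 S3=26 S4=20 blocked=[]
Op 3: conn=30 S1=26 S2=51 S3=26 S4=20 blocked=[]
Op 4: conn=23 S1=26 S2=51 S3=26 S4=13 blocked=[]
Op 5: conn=11 S1=26 S2=51 S3=14 S4=13 blocked=[]
Op 6: conn=30 S1=26 S2=51 S3=14 S4=13 blocked=[]
Op 7: conn=30 S1=26 S2=76 S3=14 S4=13 blocked=[]
Op 8: conn=11 S1=7 S2=76 S3=14 S4=13 blocked=[]
Op 9: conn=-3 S1=7 S2=76 S3=14 S4=-1 blocked=[1, 2, 3, 4]
Op 10: conn=-13 S1=7 S2=66 S3=14 S4=-1 blocked=[1, 2, 3, 4]
Op 11: conn=-13 S1=12 S2=66 S3=14 S4=-1 blocked=[1, 2, 3, 4]
Op 12: conn=-19 S1=6 S2=66 S3=14 S4=-1 blocked=[1, 2, 3, 4]
Op 13: conn=9 S1=6 S2=66 S3=14 S4=-1 blocked=[4]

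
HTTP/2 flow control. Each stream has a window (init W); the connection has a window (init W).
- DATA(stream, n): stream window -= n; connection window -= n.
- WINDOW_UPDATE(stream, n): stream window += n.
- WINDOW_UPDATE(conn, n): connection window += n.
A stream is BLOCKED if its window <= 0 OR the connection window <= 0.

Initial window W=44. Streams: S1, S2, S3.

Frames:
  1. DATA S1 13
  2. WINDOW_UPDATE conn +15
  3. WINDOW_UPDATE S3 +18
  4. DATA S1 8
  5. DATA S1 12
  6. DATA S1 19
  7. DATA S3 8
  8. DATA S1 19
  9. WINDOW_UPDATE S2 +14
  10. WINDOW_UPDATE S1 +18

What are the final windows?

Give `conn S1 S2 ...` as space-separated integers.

Answer: -20 -9 58 54

Derivation:
Op 1: conn=31 S1=31 S2=44 S3=44 blocked=[]
Op 2: conn=46 S1=31 S2=44 S3=44 blocked=[]
Op 3: conn=46 S1=31 S2=44 S3=62 blocked=[]
Op 4: conn=38 S1=23 S2=44 S3=62 blocked=[]
Op 5: conn=26 S1=11 S2=44 S3=62 blocked=[]
Op 6: conn=7 S1=-8 S2=44 S3=62 blocked=[1]
Op 7: conn=-1 S1=-8 S2=44 S3=54 blocked=[1, 2, 3]
Op 8: conn=-20 S1=-27 S2=44 S3=54 blocked=[1, 2, 3]
Op 9: conn=-20 S1=-27 S2=58 S3=54 blocked=[1, 2, 3]
Op 10: conn=-20 S1=-9 S2=58 S3=54 blocked=[1, 2, 3]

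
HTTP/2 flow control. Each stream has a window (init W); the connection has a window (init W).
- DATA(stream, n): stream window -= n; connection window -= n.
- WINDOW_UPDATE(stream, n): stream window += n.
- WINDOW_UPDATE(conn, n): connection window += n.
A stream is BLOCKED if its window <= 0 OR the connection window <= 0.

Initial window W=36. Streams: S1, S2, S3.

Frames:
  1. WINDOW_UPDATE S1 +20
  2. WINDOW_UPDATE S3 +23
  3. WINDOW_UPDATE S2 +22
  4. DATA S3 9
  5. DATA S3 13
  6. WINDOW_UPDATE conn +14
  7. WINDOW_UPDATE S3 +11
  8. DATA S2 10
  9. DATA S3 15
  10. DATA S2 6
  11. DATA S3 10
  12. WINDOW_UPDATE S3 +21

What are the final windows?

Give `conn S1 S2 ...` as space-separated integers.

Answer: -13 56 42 44

Derivation:
Op 1: conn=36 S1=56 S2=36 S3=36 blocked=[]
Op 2: conn=36 S1=56 S2=36 S3=59 blocked=[]
Op 3: conn=36 S1=56 S2=58 S3=59 blocked=[]
Op 4: conn=27 S1=56 S2=58 S3=50 blocked=[]
Op 5: conn=14 S1=56 S2=58 S3=37 blocked=[]
Op 6: conn=28 S1=56 S2=58 S3=37 blocked=[]
Op 7: conn=28 S1=56 S2=58 S3=48 blocked=[]
Op 8: conn=18 S1=56 S2=48 S3=48 blocked=[]
Op 9: conn=3 S1=56 S2=48 S3=33 blocked=[]
Op 10: conn=-3 S1=56 S2=42 S3=33 blocked=[1, 2, 3]
Op 11: conn=-13 S1=56 S2=42 S3=23 blocked=[1, 2, 3]
Op 12: conn=-13 S1=56 S2=42 S3=44 blocked=[1, 2, 3]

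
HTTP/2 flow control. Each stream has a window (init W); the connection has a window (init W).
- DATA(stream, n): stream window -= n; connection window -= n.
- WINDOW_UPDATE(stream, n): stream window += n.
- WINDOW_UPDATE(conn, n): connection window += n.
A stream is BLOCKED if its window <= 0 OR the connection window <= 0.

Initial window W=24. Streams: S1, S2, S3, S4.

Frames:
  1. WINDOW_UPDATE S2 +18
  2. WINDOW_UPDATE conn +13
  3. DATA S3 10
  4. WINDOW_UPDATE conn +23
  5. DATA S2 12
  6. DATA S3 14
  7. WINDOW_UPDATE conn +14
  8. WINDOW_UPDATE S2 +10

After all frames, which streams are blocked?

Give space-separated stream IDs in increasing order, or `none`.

Answer: S3

Derivation:
Op 1: conn=24 S1=24 S2=42 S3=24 S4=24 blocked=[]
Op 2: conn=37 S1=24 S2=42 S3=24 S4=24 blocked=[]
Op 3: conn=27 S1=24 S2=42 S3=14 S4=24 blocked=[]
Op 4: conn=50 S1=24 S2=42 S3=14 S4=24 blocked=[]
Op 5: conn=38 S1=24 S2=30 S3=14 S4=24 blocked=[]
Op 6: conn=24 S1=24 S2=30 S3=0 S4=24 blocked=[3]
Op 7: conn=38 S1=24 S2=30 S3=0 S4=24 blocked=[3]
Op 8: conn=38 S1=24 S2=40 S3=0 S4=24 blocked=[3]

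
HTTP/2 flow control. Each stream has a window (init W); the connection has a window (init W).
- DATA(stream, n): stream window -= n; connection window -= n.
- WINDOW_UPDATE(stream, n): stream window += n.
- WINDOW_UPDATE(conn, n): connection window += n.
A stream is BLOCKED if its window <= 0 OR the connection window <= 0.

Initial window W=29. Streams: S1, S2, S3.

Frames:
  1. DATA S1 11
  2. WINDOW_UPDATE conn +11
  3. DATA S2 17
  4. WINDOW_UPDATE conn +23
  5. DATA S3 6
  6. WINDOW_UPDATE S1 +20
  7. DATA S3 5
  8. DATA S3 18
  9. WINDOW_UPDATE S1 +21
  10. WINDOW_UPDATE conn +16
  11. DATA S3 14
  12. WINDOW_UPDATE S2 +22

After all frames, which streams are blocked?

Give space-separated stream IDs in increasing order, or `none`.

Op 1: conn=18 S1=18 S2=29 S3=29 blocked=[]
Op 2: conn=29 S1=18 S2=29 S3=29 blocked=[]
Op 3: conn=12 S1=18 S2=12 S3=29 blocked=[]
Op 4: conn=35 S1=18 S2=12 S3=29 blocked=[]
Op 5: conn=29 S1=18 S2=12 S3=23 blocked=[]
Op 6: conn=29 S1=38 S2=12 S3=23 blocked=[]
Op 7: conn=24 S1=38 S2=12 S3=18 blocked=[]
Op 8: conn=6 S1=38 S2=12 S3=0 blocked=[3]
Op 9: conn=6 S1=59 S2=12 S3=0 blocked=[3]
Op 10: conn=22 S1=59 S2=12 S3=0 blocked=[3]
Op 11: conn=8 S1=59 S2=12 S3=-14 blocked=[3]
Op 12: conn=8 S1=59 S2=34 S3=-14 blocked=[3]

Answer: S3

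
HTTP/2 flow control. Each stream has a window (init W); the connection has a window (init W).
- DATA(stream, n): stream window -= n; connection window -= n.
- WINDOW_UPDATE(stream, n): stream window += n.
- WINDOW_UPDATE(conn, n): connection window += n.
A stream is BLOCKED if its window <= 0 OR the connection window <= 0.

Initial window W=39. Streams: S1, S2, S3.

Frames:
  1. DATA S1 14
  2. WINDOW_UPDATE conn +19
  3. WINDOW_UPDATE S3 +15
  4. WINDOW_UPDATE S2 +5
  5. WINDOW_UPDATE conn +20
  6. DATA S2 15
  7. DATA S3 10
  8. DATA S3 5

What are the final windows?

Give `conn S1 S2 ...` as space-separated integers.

Answer: 34 25 29 39

Derivation:
Op 1: conn=25 S1=25 S2=39 S3=39 blocked=[]
Op 2: conn=44 S1=25 S2=39 S3=39 blocked=[]
Op 3: conn=44 S1=25 S2=39 S3=54 blocked=[]
Op 4: conn=44 S1=25 S2=44 S3=54 blocked=[]
Op 5: conn=64 S1=25 S2=44 S3=54 blocked=[]
Op 6: conn=49 S1=25 S2=29 S3=54 blocked=[]
Op 7: conn=39 S1=25 S2=29 S3=44 blocked=[]
Op 8: conn=34 S1=25 S2=29 S3=39 blocked=[]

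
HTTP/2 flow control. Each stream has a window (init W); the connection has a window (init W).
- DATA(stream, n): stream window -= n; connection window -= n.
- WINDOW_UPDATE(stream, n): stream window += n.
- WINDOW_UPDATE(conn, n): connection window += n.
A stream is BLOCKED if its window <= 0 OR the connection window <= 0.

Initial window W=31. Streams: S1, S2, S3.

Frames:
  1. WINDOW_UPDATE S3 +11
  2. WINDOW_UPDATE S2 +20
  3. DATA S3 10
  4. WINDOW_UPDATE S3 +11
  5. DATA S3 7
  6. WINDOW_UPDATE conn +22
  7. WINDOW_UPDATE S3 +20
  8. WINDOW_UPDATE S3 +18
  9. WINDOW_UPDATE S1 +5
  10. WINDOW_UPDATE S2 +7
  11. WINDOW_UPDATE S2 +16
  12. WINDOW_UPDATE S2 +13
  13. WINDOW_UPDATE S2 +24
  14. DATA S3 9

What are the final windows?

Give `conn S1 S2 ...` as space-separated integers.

Op 1: conn=31 S1=31 S2=31 S3=42 blocked=[]
Op 2: conn=31 S1=31 S2=51 S3=42 blocked=[]
Op 3: conn=21 S1=31 S2=51 S3=32 blocked=[]
Op 4: conn=21 S1=31 S2=51 S3=43 blocked=[]
Op 5: conn=14 S1=31 S2=51 S3=36 blocked=[]
Op 6: conn=36 S1=31 S2=51 S3=36 blocked=[]
Op 7: conn=36 S1=31 S2=51 S3=56 blocked=[]
Op 8: conn=36 S1=31 S2=51 S3=74 blocked=[]
Op 9: conn=36 S1=36 S2=51 S3=74 blocked=[]
Op 10: conn=36 S1=36 S2=58 S3=74 blocked=[]
Op 11: conn=36 S1=36 S2=74 S3=74 blocked=[]
Op 12: conn=36 S1=36 S2=87 S3=74 blocked=[]
Op 13: conn=36 S1=36 S2=111 S3=74 blocked=[]
Op 14: conn=27 S1=36 S2=111 S3=65 blocked=[]

Answer: 27 36 111 65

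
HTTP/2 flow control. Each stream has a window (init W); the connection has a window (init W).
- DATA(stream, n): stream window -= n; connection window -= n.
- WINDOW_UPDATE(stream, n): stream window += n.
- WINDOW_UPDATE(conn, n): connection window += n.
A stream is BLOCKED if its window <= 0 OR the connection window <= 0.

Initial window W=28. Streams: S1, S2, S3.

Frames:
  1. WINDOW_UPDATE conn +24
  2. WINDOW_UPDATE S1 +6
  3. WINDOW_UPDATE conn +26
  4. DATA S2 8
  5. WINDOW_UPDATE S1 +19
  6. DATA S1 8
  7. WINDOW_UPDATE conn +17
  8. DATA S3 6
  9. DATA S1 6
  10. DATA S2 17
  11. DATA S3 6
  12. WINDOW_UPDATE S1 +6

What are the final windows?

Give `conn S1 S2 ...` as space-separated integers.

Op 1: conn=52 S1=28 S2=28 S3=28 blocked=[]
Op 2: conn=52 S1=34 S2=28 S3=28 blocked=[]
Op 3: conn=78 S1=34 S2=28 S3=28 blocked=[]
Op 4: conn=70 S1=34 S2=20 S3=28 blocked=[]
Op 5: conn=70 S1=53 S2=20 S3=28 blocked=[]
Op 6: conn=62 S1=45 S2=20 S3=28 blocked=[]
Op 7: conn=79 S1=45 S2=20 S3=28 blocked=[]
Op 8: conn=73 S1=45 S2=20 S3=22 blocked=[]
Op 9: conn=67 S1=39 S2=20 S3=22 blocked=[]
Op 10: conn=50 S1=39 S2=3 S3=22 blocked=[]
Op 11: conn=44 S1=39 S2=3 S3=16 blocked=[]
Op 12: conn=44 S1=45 S2=3 S3=16 blocked=[]

Answer: 44 45 3 16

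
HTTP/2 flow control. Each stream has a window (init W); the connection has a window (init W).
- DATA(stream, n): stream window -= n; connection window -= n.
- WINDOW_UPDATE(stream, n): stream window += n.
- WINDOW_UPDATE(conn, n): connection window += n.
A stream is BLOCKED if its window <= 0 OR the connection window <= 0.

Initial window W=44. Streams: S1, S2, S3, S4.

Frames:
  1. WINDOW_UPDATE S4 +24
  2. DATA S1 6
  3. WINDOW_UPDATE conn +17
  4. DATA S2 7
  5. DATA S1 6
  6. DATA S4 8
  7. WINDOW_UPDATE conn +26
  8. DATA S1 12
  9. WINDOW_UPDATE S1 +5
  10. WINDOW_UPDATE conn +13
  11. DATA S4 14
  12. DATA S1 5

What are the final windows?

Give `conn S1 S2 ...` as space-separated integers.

Op 1: conn=44 S1=44 S2=44 S3=44 S4=68 blocked=[]
Op 2: conn=38 S1=38 S2=44 S3=44 S4=68 blocked=[]
Op 3: conn=55 S1=38 S2=44 S3=44 S4=68 blocked=[]
Op 4: conn=48 S1=38 S2=37 S3=44 S4=68 blocked=[]
Op 5: conn=42 S1=32 S2=37 S3=44 S4=68 blocked=[]
Op 6: conn=34 S1=32 S2=37 S3=44 S4=60 blocked=[]
Op 7: conn=60 S1=32 S2=37 S3=44 S4=60 blocked=[]
Op 8: conn=48 S1=20 S2=37 S3=44 S4=60 blocked=[]
Op 9: conn=48 S1=25 S2=37 S3=44 S4=60 blocked=[]
Op 10: conn=61 S1=25 S2=37 S3=44 S4=60 blocked=[]
Op 11: conn=47 S1=25 S2=37 S3=44 S4=46 blocked=[]
Op 12: conn=42 S1=20 S2=37 S3=44 S4=46 blocked=[]

Answer: 42 20 37 44 46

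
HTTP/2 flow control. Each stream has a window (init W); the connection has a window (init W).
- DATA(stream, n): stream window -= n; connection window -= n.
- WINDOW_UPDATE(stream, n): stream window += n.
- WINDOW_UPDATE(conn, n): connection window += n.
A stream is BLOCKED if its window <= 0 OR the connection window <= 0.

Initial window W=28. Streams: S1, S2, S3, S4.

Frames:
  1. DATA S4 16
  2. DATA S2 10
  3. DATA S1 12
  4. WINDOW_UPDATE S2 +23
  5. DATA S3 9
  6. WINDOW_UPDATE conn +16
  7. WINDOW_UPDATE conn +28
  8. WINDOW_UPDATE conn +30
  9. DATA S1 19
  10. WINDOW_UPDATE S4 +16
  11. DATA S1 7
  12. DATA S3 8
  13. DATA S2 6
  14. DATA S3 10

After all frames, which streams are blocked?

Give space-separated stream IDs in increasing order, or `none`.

Answer: S1

Derivation:
Op 1: conn=12 S1=28 S2=28 S3=28 S4=12 blocked=[]
Op 2: conn=2 S1=28 S2=18 S3=28 S4=12 blocked=[]
Op 3: conn=-10 S1=16 S2=18 S3=28 S4=12 blocked=[1, 2, 3, 4]
Op 4: conn=-10 S1=16 S2=41 S3=28 S4=12 blocked=[1, 2, 3, 4]
Op 5: conn=-19 S1=16 S2=41 S3=19 S4=12 blocked=[1, 2, 3, 4]
Op 6: conn=-3 S1=16 S2=41 S3=19 S4=12 blocked=[1, 2, 3, 4]
Op 7: conn=25 S1=16 S2=41 S3=19 S4=12 blocked=[]
Op 8: conn=55 S1=16 S2=41 S3=19 S4=12 blocked=[]
Op 9: conn=36 S1=-3 S2=41 S3=19 S4=12 blocked=[1]
Op 10: conn=36 S1=-3 S2=41 S3=19 S4=28 blocked=[1]
Op 11: conn=29 S1=-10 S2=41 S3=19 S4=28 blocked=[1]
Op 12: conn=21 S1=-10 S2=41 S3=11 S4=28 blocked=[1]
Op 13: conn=15 S1=-10 S2=35 S3=11 S4=28 blocked=[1]
Op 14: conn=5 S1=-10 S2=35 S3=1 S4=28 blocked=[1]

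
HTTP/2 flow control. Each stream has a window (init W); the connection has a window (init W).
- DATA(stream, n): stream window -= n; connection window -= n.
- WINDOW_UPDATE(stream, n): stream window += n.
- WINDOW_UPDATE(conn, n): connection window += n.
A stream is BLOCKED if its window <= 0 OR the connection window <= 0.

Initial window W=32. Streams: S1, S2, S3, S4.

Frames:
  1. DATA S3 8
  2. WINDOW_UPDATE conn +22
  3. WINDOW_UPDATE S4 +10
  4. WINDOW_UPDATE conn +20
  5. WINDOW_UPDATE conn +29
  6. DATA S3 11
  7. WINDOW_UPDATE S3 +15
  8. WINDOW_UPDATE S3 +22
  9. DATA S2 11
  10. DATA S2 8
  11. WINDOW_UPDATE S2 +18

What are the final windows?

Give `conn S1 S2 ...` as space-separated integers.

Answer: 65 32 31 50 42

Derivation:
Op 1: conn=24 S1=32 S2=32 S3=24 S4=32 blocked=[]
Op 2: conn=46 S1=32 S2=32 S3=24 S4=32 blocked=[]
Op 3: conn=46 S1=32 S2=32 S3=24 S4=42 blocked=[]
Op 4: conn=66 S1=32 S2=32 S3=24 S4=42 blocked=[]
Op 5: conn=95 S1=32 S2=32 S3=24 S4=42 blocked=[]
Op 6: conn=84 S1=32 S2=32 S3=13 S4=42 blocked=[]
Op 7: conn=84 S1=32 S2=32 S3=28 S4=42 blocked=[]
Op 8: conn=84 S1=32 S2=32 S3=50 S4=42 blocked=[]
Op 9: conn=73 S1=32 S2=21 S3=50 S4=42 blocked=[]
Op 10: conn=65 S1=32 S2=13 S3=50 S4=42 blocked=[]
Op 11: conn=65 S1=32 S2=31 S3=50 S4=42 blocked=[]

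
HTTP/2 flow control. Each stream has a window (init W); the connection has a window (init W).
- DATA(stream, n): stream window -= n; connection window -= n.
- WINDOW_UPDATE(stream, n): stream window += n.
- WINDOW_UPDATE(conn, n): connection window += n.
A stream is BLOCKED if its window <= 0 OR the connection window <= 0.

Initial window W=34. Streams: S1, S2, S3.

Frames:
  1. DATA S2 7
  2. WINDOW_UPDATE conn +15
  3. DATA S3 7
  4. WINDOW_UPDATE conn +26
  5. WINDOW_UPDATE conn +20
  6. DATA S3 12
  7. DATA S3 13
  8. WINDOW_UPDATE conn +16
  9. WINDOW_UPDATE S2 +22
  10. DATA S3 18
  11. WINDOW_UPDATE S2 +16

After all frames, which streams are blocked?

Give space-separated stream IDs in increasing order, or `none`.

Op 1: conn=27 S1=34 S2=27 S3=34 blocked=[]
Op 2: conn=42 S1=34 S2=27 S3=34 blocked=[]
Op 3: conn=35 S1=34 S2=27 S3=27 blocked=[]
Op 4: conn=61 S1=34 S2=27 S3=27 blocked=[]
Op 5: conn=81 S1=34 S2=27 S3=27 blocked=[]
Op 6: conn=69 S1=34 S2=27 S3=15 blocked=[]
Op 7: conn=56 S1=34 S2=27 S3=2 blocked=[]
Op 8: conn=72 S1=34 S2=27 S3=2 blocked=[]
Op 9: conn=72 S1=34 S2=49 S3=2 blocked=[]
Op 10: conn=54 S1=34 S2=49 S3=-16 blocked=[3]
Op 11: conn=54 S1=34 S2=65 S3=-16 blocked=[3]

Answer: S3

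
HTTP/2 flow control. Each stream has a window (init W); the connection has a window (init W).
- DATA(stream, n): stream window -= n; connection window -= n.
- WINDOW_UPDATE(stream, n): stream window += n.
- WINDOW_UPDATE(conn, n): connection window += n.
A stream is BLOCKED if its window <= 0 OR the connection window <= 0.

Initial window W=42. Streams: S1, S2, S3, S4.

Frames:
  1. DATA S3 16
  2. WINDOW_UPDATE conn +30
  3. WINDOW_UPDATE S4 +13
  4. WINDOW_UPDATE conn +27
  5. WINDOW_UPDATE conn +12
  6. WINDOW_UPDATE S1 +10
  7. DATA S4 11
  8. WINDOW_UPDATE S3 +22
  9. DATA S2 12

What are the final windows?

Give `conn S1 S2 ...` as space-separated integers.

Answer: 72 52 30 48 44

Derivation:
Op 1: conn=26 S1=42 S2=42 S3=26 S4=42 blocked=[]
Op 2: conn=56 S1=42 S2=42 S3=26 S4=42 blocked=[]
Op 3: conn=56 S1=42 S2=42 S3=26 S4=55 blocked=[]
Op 4: conn=83 S1=42 S2=42 S3=26 S4=55 blocked=[]
Op 5: conn=95 S1=42 S2=42 S3=26 S4=55 blocked=[]
Op 6: conn=95 S1=52 S2=42 S3=26 S4=55 blocked=[]
Op 7: conn=84 S1=52 S2=42 S3=26 S4=44 blocked=[]
Op 8: conn=84 S1=52 S2=42 S3=48 S4=44 blocked=[]
Op 9: conn=72 S1=52 S2=30 S3=48 S4=44 blocked=[]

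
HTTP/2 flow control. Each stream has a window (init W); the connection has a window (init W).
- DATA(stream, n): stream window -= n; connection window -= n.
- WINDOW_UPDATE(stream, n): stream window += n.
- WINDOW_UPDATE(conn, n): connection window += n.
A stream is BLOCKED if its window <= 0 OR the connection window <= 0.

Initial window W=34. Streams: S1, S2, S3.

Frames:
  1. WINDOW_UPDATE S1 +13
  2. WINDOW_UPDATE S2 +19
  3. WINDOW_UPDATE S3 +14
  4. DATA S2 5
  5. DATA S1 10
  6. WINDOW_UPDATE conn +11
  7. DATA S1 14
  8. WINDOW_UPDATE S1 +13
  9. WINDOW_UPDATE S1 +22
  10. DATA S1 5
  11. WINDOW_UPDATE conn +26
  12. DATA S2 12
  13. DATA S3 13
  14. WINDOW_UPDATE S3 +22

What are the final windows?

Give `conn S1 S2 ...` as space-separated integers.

Answer: 12 53 36 57

Derivation:
Op 1: conn=34 S1=47 S2=34 S3=34 blocked=[]
Op 2: conn=34 S1=47 S2=53 S3=34 blocked=[]
Op 3: conn=34 S1=47 S2=53 S3=48 blocked=[]
Op 4: conn=29 S1=47 S2=48 S3=48 blocked=[]
Op 5: conn=19 S1=37 S2=48 S3=48 blocked=[]
Op 6: conn=30 S1=37 S2=48 S3=48 blocked=[]
Op 7: conn=16 S1=23 S2=48 S3=48 blocked=[]
Op 8: conn=16 S1=36 S2=48 S3=48 blocked=[]
Op 9: conn=16 S1=58 S2=48 S3=48 blocked=[]
Op 10: conn=11 S1=53 S2=48 S3=48 blocked=[]
Op 11: conn=37 S1=53 S2=48 S3=48 blocked=[]
Op 12: conn=25 S1=53 S2=36 S3=48 blocked=[]
Op 13: conn=12 S1=53 S2=36 S3=35 blocked=[]
Op 14: conn=12 S1=53 S2=36 S3=57 blocked=[]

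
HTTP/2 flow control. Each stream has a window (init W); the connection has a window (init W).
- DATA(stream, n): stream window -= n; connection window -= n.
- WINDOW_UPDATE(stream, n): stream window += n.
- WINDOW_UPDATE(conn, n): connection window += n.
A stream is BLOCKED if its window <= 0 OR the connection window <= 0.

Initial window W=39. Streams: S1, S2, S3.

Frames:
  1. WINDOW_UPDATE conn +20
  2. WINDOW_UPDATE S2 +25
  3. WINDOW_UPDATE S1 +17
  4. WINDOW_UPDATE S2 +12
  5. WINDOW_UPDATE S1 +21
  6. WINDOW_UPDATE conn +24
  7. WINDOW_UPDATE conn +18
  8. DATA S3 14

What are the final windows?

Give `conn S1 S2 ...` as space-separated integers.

Answer: 87 77 76 25

Derivation:
Op 1: conn=59 S1=39 S2=39 S3=39 blocked=[]
Op 2: conn=59 S1=39 S2=64 S3=39 blocked=[]
Op 3: conn=59 S1=56 S2=64 S3=39 blocked=[]
Op 4: conn=59 S1=56 S2=76 S3=39 blocked=[]
Op 5: conn=59 S1=77 S2=76 S3=39 blocked=[]
Op 6: conn=83 S1=77 S2=76 S3=39 blocked=[]
Op 7: conn=101 S1=77 S2=76 S3=39 blocked=[]
Op 8: conn=87 S1=77 S2=76 S3=25 blocked=[]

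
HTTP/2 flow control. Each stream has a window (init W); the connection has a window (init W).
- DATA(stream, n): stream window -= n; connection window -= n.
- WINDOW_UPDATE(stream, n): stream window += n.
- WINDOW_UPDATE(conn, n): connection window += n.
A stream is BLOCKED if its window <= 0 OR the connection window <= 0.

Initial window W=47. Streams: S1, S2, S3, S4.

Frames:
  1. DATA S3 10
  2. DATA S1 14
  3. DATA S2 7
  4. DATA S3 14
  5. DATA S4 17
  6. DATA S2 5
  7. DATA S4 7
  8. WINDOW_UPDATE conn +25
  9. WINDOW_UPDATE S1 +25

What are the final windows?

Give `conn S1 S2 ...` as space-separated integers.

Op 1: conn=37 S1=47 S2=47 S3=37 S4=47 blocked=[]
Op 2: conn=23 S1=33 S2=47 S3=37 S4=47 blocked=[]
Op 3: conn=16 S1=33 S2=40 S3=37 S4=47 blocked=[]
Op 4: conn=2 S1=33 S2=40 S3=23 S4=47 blocked=[]
Op 5: conn=-15 S1=33 S2=40 S3=23 S4=30 blocked=[1, 2, 3, 4]
Op 6: conn=-20 S1=33 S2=35 S3=23 S4=30 blocked=[1, 2, 3, 4]
Op 7: conn=-27 S1=33 S2=35 S3=23 S4=23 blocked=[1, 2, 3, 4]
Op 8: conn=-2 S1=33 S2=35 S3=23 S4=23 blocked=[1, 2, 3, 4]
Op 9: conn=-2 S1=58 S2=35 S3=23 S4=23 blocked=[1, 2, 3, 4]

Answer: -2 58 35 23 23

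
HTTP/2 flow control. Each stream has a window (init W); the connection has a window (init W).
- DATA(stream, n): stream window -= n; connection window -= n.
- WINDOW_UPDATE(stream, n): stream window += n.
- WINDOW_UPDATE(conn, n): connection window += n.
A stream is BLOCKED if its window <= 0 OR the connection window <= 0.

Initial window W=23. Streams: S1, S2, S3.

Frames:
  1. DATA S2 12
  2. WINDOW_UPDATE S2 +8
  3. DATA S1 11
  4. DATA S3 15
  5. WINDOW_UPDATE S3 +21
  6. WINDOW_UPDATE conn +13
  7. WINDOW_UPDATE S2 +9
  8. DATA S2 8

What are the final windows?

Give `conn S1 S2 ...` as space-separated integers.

Answer: -10 12 20 29

Derivation:
Op 1: conn=11 S1=23 S2=11 S3=23 blocked=[]
Op 2: conn=11 S1=23 S2=19 S3=23 blocked=[]
Op 3: conn=0 S1=12 S2=19 S3=23 blocked=[1, 2, 3]
Op 4: conn=-15 S1=12 S2=19 S3=8 blocked=[1, 2, 3]
Op 5: conn=-15 S1=12 S2=19 S3=29 blocked=[1, 2, 3]
Op 6: conn=-2 S1=12 S2=19 S3=29 blocked=[1, 2, 3]
Op 7: conn=-2 S1=12 S2=28 S3=29 blocked=[1, 2, 3]
Op 8: conn=-10 S1=12 S2=20 S3=29 blocked=[1, 2, 3]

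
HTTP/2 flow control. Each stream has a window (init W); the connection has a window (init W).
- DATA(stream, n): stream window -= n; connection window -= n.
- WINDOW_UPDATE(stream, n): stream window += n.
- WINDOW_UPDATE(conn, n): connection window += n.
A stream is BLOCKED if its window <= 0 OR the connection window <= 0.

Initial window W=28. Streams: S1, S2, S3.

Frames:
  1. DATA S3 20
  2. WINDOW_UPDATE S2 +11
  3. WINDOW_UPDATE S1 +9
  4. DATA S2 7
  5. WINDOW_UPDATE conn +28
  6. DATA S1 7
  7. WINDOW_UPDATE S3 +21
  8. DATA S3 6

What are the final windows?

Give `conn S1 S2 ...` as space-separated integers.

Op 1: conn=8 S1=28 S2=28 S3=8 blocked=[]
Op 2: conn=8 S1=28 S2=39 S3=8 blocked=[]
Op 3: conn=8 S1=37 S2=39 S3=8 blocked=[]
Op 4: conn=1 S1=37 S2=32 S3=8 blocked=[]
Op 5: conn=29 S1=37 S2=32 S3=8 blocked=[]
Op 6: conn=22 S1=30 S2=32 S3=8 blocked=[]
Op 7: conn=22 S1=30 S2=32 S3=29 blocked=[]
Op 8: conn=16 S1=30 S2=32 S3=23 blocked=[]

Answer: 16 30 32 23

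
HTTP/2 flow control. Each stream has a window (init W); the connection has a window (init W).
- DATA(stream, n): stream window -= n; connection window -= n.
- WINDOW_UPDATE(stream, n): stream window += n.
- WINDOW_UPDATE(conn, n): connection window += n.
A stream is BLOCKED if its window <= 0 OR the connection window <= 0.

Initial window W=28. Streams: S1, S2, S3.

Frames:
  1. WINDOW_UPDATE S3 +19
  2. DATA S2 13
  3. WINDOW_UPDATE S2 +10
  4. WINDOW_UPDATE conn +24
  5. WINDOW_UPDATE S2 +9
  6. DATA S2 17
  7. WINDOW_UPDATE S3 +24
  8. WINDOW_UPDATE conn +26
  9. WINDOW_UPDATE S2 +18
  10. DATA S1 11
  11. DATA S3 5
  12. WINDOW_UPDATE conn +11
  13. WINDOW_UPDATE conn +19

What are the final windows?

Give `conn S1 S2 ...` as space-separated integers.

Op 1: conn=28 S1=28 S2=28 S3=47 blocked=[]
Op 2: conn=15 S1=28 S2=15 S3=47 blocked=[]
Op 3: conn=15 S1=28 S2=25 S3=47 blocked=[]
Op 4: conn=39 S1=28 S2=25 S3=47 blocked=[]
Op 5: conn=39 S1=28 S2=34 S3=47 blocked=[]
Op 6: conn=22 S1=28 S2=17 S3=47 blocked=[]
Op 7: conn=22 S1=28 S2=17 S3=71 blocked=[]
Op 8: conn=48 S1=28 S2=17 S3=71 blocked=[]
Op 9: conn=48 S1=28 S2=35 S3=71 blocked=[]
Op 10: conn=37 S1=17 S2=35 S3=71 blocked=[]
Op 11: conn=32 S1=17 S2=35 S3=66 blocked=[]
Op 12: conn=43 S1=17 S2=35 S3=66 blocked=[]
Op 13: conn=62 S1=17 S2=35 S3=66 blocked=[]

Answer: 62 17 35 66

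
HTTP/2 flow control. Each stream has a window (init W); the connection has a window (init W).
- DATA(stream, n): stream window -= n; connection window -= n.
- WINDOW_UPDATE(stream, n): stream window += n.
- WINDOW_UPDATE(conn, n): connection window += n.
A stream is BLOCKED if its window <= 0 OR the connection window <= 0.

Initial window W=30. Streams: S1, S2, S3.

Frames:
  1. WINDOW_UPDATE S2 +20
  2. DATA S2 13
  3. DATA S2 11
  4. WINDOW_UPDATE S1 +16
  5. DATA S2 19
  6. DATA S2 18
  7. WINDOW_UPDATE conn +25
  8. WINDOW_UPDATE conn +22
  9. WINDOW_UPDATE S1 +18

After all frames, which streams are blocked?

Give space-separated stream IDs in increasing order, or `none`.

Answer: S2

Derivation:
Op 1: conn=30 S1=30 S2=50 S3=30 blocked=[]
Op 2: conn=17 S1=30 S2=37 S3=30 blocked=[]
Op 3: conn=6 S1=30 S2=26 S3=30 blocked=[]
Op 4: conn=6 S1=46 S2=26 S3=30 blocked=[]
Op 5: conn=-13 S1=46 S2=7 S3=30 blocked=[1, 2, 3]
Op 6: conn=-31 S1=46 S2=-11 S3=30 blocked=[1, 2, 3]
Op 7: conn=-6 S1=46 S2=-11 S3=30 blocked=[1, 2, 3]
Op 8: conn=16 S1=46 S2=-11 S3=30 blocked=[2]
Op 9: conn=16 S1=64 S2=-11 S3=30 blocked=[2]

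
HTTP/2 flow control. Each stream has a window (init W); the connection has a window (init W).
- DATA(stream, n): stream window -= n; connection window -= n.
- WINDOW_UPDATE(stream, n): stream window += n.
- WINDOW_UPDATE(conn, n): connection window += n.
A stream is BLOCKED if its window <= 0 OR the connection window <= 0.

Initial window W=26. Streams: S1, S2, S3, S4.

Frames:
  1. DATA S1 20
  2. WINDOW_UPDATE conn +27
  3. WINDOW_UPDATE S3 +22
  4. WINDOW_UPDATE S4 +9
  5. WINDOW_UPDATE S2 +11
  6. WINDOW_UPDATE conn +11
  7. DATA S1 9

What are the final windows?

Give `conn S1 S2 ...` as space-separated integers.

Op 1: conn=6 S1=6 S2=26 S3=26 S4=26 blocked=[]
Op 2: conn=33 S1=6 S2=26 S3=26 S4=26 blocked=[]
Op 3: conn=33 S1=6 S2=26 S3=48 S4=26 blocked=[]
Op 4: conn=33 S1=6 S2=26 S3=48 S4=35 blocked=[]
Op 5: conn=33 S1=6 S2=37 S3=48 S4=35 blocked=[]
Op 6: conn=44 S1=6 S2=37 S3=48 S4=35 blocked=[]
Op 7: conn=35 S1=-3 S2=37 S3=48 S4=35 blocked=[1]

Answer: 35 -3 37 48 35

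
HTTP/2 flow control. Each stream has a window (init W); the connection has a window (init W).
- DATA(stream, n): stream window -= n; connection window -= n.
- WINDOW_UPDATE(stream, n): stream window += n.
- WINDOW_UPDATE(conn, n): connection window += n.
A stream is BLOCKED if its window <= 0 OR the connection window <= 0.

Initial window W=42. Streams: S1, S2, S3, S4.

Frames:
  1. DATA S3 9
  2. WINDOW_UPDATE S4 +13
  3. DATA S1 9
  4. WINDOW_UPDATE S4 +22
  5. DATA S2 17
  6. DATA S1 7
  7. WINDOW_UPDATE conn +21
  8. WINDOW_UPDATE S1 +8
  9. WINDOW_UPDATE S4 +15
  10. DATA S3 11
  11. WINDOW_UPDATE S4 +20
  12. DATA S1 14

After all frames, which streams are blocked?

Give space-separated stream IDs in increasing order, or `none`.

Op 1: conn=33 S1=42 S2=42 S3=33 S4=42 blocked=[]
Op 2: conn=33 S1=42 S2=42 S3=33 S4=55 blocked=[]
Op 3: conn=24 S1=33 S2=42 S3=33 S4=55 blocked=[]
Op 4: conn=24 S1=33 S2=42 S3=33 S4=77 blocked=[]
Op 5: conn=7 S1=33 S2=25 S3=33 S4=77 blocked=[]
Op 6: conn=0 S1=26 S2=25 S3=33 S4=77 blocked=[1, 2, 3, 4]
Op 7: conn=21 S1=26 S2=25 S3=33 S4=77 blocked=[]
Op 8: conn=21 S1=34 S2=25 S3=33 S4=77 blocked=[]
Op 9: conn=21 S1=34 S2=25 S3=33 S4=92 blocked=[]
Op 10: conn=10 S1=34 S2=25 S3=22 S4=92 blocked=[]
Op 11: conn=10 S1=34 S2=25 S3=22 S4=112 blocked=[]
Op 12: conn=-4 S1=20 S2=25 S3=22 S4=112 blocked=[1, 2, 3, 4]

Answer: S1 S2 S3 S4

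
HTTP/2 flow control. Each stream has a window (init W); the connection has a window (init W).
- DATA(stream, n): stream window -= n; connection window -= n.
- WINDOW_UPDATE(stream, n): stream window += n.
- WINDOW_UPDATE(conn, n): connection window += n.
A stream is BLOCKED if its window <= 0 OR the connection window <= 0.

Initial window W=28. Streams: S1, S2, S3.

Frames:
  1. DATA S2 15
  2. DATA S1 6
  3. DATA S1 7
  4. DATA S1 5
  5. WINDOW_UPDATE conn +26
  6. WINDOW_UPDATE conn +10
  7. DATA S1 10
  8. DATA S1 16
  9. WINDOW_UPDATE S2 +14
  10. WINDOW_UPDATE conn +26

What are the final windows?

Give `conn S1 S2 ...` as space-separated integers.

Op 1: conn=13 S1=28 S2=13 S3=28 blocked=[]
Op 2: conn=7 S1=22 S2=13 S3=28 blocked=[]
Op 3: conn=0 S1=15 S2=13 S3=28 blocked=[1, 2, 3]
Op 4: conn=-5 S1=10 S2=13 S3=28 blocked=[1, 2, 3]
Op 5: conn=21 S1=10 S2=13 S3=28 blocked=[]
Op 6: conn=31 S1=10 S2=13 S3=28 blocked=[]
Op 7: conn=21 S1=0 S2=13 S3=28 blocked=[1]
Op 8: conn=5 S1=-16 S2=13 S3=28 blocked=[1]
Op 9: conn=5 S1=-16 S2=27 S3=28 blocked=[1]
Op 10: conn=31 S1=-16 S2=27 S3=28 blocked=[1]

Answer: 31 -16 27 28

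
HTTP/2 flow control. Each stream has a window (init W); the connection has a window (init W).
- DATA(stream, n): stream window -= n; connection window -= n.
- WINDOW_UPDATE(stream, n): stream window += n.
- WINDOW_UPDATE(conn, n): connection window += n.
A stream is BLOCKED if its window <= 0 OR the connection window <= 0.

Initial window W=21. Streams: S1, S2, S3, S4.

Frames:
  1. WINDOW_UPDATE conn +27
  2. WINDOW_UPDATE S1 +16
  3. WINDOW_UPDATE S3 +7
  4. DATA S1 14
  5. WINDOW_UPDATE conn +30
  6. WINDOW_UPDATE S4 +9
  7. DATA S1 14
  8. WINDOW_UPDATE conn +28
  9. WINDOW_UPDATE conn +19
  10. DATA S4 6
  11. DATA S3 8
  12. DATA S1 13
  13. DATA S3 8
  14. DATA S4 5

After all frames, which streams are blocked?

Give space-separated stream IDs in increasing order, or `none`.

Op 1: conn=48 S1=21 S2=21 S3=21 S4=21 blocked=[]
Op 2: conn=48 S1=37 S2=21 S3=21 S4=21 blocked=[]
Op 3: conn=48 S1=37 S2=21 S3=28 S4=21 blocked=[]
Op 4: conn=34 S1=23 S2=21 S3=28 S4=21 blocked=[]
Op 5: conn=64 S1=23 S2=21 S3=28 S4=21 blocked=[]
Op 6: conn=64 S1=23 S2=21 S3=28 S4=30 blocked=[]
Op 7: conn=50 S1=9 S2=21 S3=28 S4=30 blocked=[]
Op 8: conn=78 S1=9 S2=21 S3=28 S4=30 blocked=[]
Op 9: conn=97 S1=9 S2=21 S3=28 S4=30 blocked=[]
Op 10: conn=91 S1=9 S2=21 S3=28 S4=24 blocked=[]
Op 11: conn=83 S1=9 S2=21 S3=20 S4=24 blocked=[]
Op 12: conn=70 S1=-4 S2=21 S3=20 S4=24 blocked=[1]
Op 13: conn=62 S1=-4 S2=21 S3=12 S4=24 blocked=[1]
Op 14: conn=57 S1=-4 S2=21 S3=12 S4=19 blocked=[1]

Answer: S1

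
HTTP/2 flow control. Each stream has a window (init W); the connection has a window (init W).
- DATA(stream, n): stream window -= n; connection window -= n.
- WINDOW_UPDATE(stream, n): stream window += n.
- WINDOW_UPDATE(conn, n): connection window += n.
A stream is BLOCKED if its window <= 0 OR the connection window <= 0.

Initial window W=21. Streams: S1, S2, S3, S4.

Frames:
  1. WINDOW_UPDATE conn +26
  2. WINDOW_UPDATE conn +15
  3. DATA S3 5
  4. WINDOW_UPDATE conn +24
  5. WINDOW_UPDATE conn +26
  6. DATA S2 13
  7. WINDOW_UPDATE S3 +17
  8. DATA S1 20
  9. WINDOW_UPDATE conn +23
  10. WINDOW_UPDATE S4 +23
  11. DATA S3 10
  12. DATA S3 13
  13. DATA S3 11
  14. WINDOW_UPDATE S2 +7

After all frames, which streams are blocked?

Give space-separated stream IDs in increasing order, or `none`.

Answer: S3

Derivation:
Op 1: conn=47 S1=21 S2=21 S3=21 S4=21 blocked=[]
Op 2: conn=62 S1=21 S2=21 S3=21 S4=21 blocked=[]
Op 3: conn=57 S1=21 S2=21 S3=16 S4=21 blocked=[]
Op 4: conn=81 S1=21 S2=21 S3=16 S4=21 blocked=[]
Op 5: conn=107 S1=21 S2=21 S3=16 S4=21 blocked=[]
Op 6: conn=94 S1=21 S2=8 S3=16 S4=21 blocked=[]
Op 7: conn=94 S1=21 S2=8 S3=33 S4=21 blocked=[]
Op 8: conn=74 S1=1 S2=8 S3=33 S4=21 blocked=[]
Op 9: conn=97 S1=1 S2=8 S3=33 S4=21 blocked=[]
Op 10: conn=97 S1=1 S2=8 S3=33 S4=44 blocked=[]
Op 11: conn=87 S1=1 S2=8 S3=23 S4=44 blocked=[]
Op 12: conn=74 S1=1 S2=8 S3=10 S4=44 blocked=[]
Op 13: conn=63 S1=1 S2=8 S3=-1 S4=44 blocked=[3]
Op 14: conn=63 S1=1 S2=15 S3=-1 S4=44 blocked=[3]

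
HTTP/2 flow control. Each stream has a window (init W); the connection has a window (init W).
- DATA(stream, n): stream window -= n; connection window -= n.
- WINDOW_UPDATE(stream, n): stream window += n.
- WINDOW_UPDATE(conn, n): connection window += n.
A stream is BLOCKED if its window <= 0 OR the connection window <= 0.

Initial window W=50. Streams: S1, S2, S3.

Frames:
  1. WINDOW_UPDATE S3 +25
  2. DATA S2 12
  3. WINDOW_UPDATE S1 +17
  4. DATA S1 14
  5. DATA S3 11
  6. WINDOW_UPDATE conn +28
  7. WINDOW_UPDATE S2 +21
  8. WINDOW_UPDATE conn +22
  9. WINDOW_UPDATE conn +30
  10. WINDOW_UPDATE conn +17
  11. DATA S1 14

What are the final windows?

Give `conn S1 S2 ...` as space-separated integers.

Answer: 96 39 59 64

Derivation:
Op 1: conn=50 S1=50 S2=50 S3=75 blocked=[]
Op 2: conn=38 S1=50 S2=38 S3=75 blocked=[]
Op 3: conn=38 S1=67 S2=38 S3=75 blocked=[]
Op 4: conn=24 S1=53 S2=38 S3=75 blocked=[]
Op 5: conn=13 S1=53 S2=38 S3=64 blocked=[]
Op 6: conn=41 S1=53 S2=38 S3=64 blocked=[]
Op 7: conn=41 S1=53 S2=59 S3=64 blocked=[]
Op 8: conn=63 S1=53 S2=59 S3=64 blocked=[]
Op 9: conn=93 S1=53 S2=59 S3=64 blocked=[]
Op 10: conn=110 S1=53 S2=59 S3=64 blocked=[]
Op 11: conn=96 S1=39 S2=59 S3=64 blocked=[]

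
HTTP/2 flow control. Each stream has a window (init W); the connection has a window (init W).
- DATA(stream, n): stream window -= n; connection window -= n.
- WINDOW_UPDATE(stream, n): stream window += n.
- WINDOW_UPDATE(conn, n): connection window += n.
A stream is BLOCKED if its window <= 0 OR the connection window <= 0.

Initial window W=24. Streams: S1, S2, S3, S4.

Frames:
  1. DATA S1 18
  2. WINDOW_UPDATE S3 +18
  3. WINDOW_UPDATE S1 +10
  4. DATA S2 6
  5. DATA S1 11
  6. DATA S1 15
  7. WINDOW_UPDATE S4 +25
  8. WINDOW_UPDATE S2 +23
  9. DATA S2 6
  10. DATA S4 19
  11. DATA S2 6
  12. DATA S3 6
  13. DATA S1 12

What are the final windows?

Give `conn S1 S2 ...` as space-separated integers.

Op 1: conn=6 S1=6 S2=24 S3=24 S4=24 blocked=[]
Op 2: conn=6 S1=6 S2=24 S3=42 S4=24 blocked=[]
Op 3: conn=6 S1=16 S2=24 S3=42 S4=24 blocked=[]
Op 4: conn=0 S1=16 S2=18 S3=42 S4=24 blocked=[1, 2, 3, 4]
Op 5: conn=-11 S1=5 S2=18 S3=42 S4=24 blocked=[1, 2, 3, 4]
Op 6: conn=-26 S1=-10 S2=18 S3=42 S4=24 blocked=[1, 2, 3, 4]
Op 7: conn=-26 S1=-10 S2=18 S3=42 S4=49 blocked=[1, 2, 3, 4]
Op 8: conn=-26 S1=-10 S2=41 S3=42 S4=49 blocked=[1, 2, 3, 4]
Op 9: conn=-32 S1=-10 S2=35 S3=42 S4=49 blocked=[1, 2, 3, 4]
Op 10: conn=-51 S1=-10 S2=35 S3=42 S4=30 blocked=[1, 2, 3, 4]
Op 11: conn=-57 S1=-10 S2=29 S3=42 S4=30 blocked=[1, 2, 3, 4]
Op 12: conn=-63 S1=-10 S2=29 S3=36 S4=30 blocked=[1, 2, 3, 4]
Op 13: conn=-75 S1=-22 S2=29 S3=36 S4=30 blocked=[1, 2, 3, 4]

Answer: -75 -22 29 36 30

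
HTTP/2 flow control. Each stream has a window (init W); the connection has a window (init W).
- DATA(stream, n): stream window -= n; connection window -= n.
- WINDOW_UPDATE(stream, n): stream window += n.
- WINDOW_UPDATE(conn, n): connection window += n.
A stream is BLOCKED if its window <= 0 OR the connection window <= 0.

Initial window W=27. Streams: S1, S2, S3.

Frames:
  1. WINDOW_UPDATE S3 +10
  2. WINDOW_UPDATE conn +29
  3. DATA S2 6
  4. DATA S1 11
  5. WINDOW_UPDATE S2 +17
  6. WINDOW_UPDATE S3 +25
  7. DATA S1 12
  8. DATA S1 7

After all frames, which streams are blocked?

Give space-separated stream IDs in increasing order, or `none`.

Op 1: conn=27 S1=27 S2=27 S3=37 blocked=[]
Op 2: conn=56 S1=27 S2=27 S3=37 blocked=[]
Op 3: conn=50 S1=27 S2=21 S3=37 blocked=[]
Op 4: conn=39 S1=16 S2=21 S3=37 blocked=[]
Op 5: conn=39 S1=16 S2=38 S3=37 blocked=[]
Op 6: conn=39 S1=16 S2=38 S3=62 blocked=[]
Op 7: conn=27 S1=4 S2=38 S3=62 blocked=[]
Op 8: conn=20 S1=-3 S2=38 S3=62 blocked=[1]

Answer: S1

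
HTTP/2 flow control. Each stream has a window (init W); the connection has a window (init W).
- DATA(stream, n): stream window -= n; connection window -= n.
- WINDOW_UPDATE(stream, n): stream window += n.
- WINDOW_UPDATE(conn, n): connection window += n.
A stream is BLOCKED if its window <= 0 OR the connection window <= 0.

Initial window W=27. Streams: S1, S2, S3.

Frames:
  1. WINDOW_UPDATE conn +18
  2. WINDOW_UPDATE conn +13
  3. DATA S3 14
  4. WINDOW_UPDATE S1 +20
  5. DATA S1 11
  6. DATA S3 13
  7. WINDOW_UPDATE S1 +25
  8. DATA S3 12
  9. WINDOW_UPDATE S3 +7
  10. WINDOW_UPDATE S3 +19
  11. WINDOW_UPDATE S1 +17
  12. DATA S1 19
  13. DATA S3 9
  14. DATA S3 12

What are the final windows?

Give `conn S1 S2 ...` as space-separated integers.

Op 1: conn=45 S1=27 S2=27 S3=27 blocked=[]
Op 2: conn=58 S1=27 S2=27 S3=27 blocked=[]
Op 3: conn=44 S1=27 S2=27 S3=13 blocked=[]
Op 4: conn=44 S1=47 S2=27 S3=13 blocked=[]
Op 5: conn=33 S1=36 S2=27 S3=13 blocked=[]
Op 6: conn=20 S1=36 S2=27 S3=0 blocked=[3]
Op 7: conn=20 S1=61 S2=27 S3=0 blocked=[3]
Op 8: conn=8 S1=61 S2=27 S3=-12 blocked=[3]
Op 9: conn=8 S1=61 S2=27 S3=-5 blocked=[3]
Op 10: conn=8 S1=61 S2=27 S3=14 blocked=[]
Op 11: conn=8 S1=78 S2=27 S3=14 blocked=[]
Op 12: conn=-11 S1=59 S2=27 S3=14 blocked=[1, 2, 3]
Op 13: conn=-20 S1=59 S2=27 S3=5 blocked=[1, 2, 3]
Op 14: conn=-32 S1=59 S2=27 S3=-7 blocked=[1, 2, 3]

Answer: -32 59 27 -7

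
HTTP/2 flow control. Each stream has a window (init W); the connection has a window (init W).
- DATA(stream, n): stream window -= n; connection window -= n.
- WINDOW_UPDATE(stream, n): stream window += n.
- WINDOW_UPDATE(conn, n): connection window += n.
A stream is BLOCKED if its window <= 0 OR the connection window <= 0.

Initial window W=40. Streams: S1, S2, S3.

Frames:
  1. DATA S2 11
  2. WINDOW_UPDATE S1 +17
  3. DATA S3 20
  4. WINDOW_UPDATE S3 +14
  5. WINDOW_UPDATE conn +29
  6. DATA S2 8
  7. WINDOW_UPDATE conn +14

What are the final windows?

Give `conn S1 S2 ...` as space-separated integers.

Op 1: conn=29 S1=40 S2=29 S3=40 blocked=[]
Op 2: conn=29 S1=57 S2=29 S3=40 blocked=[]
Op 3: conn=9 S1=57 S2=29 S3=20 blocked=[]
Op 4: conn=9 S1=57 S2=29 S3=34 blocked=[]
Op 5: conn=38 S1=57 S2=29 S3=34 blocked=[]
Op 6: conn=30 S1=57 S2=21 S3=34 blocked=[]
Op 7: conn=44 S1=57 S2=21 S3=34 blocked=[]

Answer: 44 57 21 34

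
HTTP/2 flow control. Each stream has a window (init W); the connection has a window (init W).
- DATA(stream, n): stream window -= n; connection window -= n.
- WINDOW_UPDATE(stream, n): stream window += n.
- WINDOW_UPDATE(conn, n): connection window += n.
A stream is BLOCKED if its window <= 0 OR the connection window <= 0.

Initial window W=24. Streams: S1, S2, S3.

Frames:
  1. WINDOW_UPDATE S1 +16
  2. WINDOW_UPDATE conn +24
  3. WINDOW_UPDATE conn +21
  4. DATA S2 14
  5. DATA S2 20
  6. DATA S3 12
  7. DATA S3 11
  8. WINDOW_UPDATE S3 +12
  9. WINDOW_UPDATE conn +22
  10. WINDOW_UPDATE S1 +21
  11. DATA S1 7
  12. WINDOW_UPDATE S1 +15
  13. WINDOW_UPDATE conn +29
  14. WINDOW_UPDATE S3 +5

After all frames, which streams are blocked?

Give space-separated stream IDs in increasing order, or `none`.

Answer: S2

Derivation:
Op 1: conn=24 S1=40 S2=24 S3=24 blocked=[]
Op 2: conn=48 S1=40 S2=24 S3=24 blocked=[]
Op 3: conn=69 S1=40 S2=24 S3=24 blocked=[]
Op 4: conn=55 S1=40 S2=10 S3=24 blocked=[]
Op 5: conn=35 S1=40 S2=-10 S3=24 blocked=[2]
Op 6: conn=23 S1=40 S2=-10 S3=12 blocked=[2]
Op 7: conn=12 S1=40 S2=-10 S3=1 blocked=[2]
Op 8: conn=12 S1=40 S2=-10 S3=13 blocked=[2]
Op 9: conn=34 S1=40 S2=-10 S3=13 blocked=[2]
Op 10: conn=34 S1=61 S2=-10 S3=13 blocked=[2]
Op 11: conn=27 S1=54 S2=-10 S3=13 blocked=[2]
Op 12: conn=27 S1=69 S2=-10 S3=13 blocked=[2]
Op 13: conn=56 S1=69 S2=-10 S3=13 blocked=[2]
Op 14: conn=56 S1=69 S2=-10 S3=18 blocked=[2]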